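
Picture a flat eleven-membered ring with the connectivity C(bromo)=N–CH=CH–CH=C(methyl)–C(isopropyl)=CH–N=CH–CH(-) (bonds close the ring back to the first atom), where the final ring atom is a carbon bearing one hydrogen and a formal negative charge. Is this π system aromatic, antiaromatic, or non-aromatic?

Antiaromatic

The p orbitals form a continuous loop: each doubly-bonded ring atom is sp² with one p-orbital electron; the doubly-bonded nitrogens are pyridine-type — their lone pairs lie in the ring plane, leaving one electron in the p orbital; the carbanion's lone pair occupies the p orbital. The ring is fully conjugated.
Counting π electrons: 5 × 2 = 10 from the double-bond units + 2 from the CH(-) atom = 12.
12 is a 4n count (n = 3), so the planar conjugated ring is antiaromatic.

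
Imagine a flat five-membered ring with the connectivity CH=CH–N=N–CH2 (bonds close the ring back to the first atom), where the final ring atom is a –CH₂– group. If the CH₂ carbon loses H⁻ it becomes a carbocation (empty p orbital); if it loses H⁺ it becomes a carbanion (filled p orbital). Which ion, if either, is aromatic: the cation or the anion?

Once that carbon is sp², every ring atom has a p orbital and both ions are fully conjugated.
Cation: 2 × 2 + 0 = 4 π electrons → 4(1), antiaromatic.
Anion: 2 × 2 + 2 = 6 π electrons → 4(1)+2, aromatic.

The anion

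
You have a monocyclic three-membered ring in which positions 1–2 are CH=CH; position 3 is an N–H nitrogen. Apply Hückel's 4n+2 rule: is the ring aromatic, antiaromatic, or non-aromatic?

Antiaromatic

Check conjugation: the double-bond atoms are sp², each contributing one p electron; the pyrrole-type nitrogen donates its lone pair from the p orbital — every position has a p orbital, so the cyclic π system is continuous.
Adding the contributions, 1 × 2 = 2 from the double-bond unit + 2 from the NH atom = 4.
4 is a 4n count (n = 1), so the planar conjugated ring is antiaromatic.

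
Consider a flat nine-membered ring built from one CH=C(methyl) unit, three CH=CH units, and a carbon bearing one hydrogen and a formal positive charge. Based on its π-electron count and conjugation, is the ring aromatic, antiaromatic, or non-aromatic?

Antiaromatic

All ring atoms are sp² and supply a p orbital to the ring (the double-bond atoms are sp², each contributing one p electron; the carbocation has an empty p orbital); the conjugation is uninterrupted.
π-electron count: 4 × 2 = 8 from the double-bond units + 0 from the CH(+) atom = 8.
8 = 4(2); a planar, fully conjugated 4n system is antiaromatic.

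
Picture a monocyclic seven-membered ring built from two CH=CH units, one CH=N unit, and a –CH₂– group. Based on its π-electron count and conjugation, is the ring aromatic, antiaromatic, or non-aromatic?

At the CH2 position, the tetrahedral CH₂ carbon is sp³ and has no p orbital in the ring π system; the ring's p-orbital overlap is broken there.
Without a continuous loop of overlapping p orbitals the Hückel electron count never comes into play.

Non-aromatic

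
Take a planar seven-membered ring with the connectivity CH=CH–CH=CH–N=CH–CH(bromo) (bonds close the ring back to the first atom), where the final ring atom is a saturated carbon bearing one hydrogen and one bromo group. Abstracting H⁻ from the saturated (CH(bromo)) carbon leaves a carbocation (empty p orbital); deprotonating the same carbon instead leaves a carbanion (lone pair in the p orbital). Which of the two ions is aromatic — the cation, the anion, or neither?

The cation

In either ion the ring is fully conjugated: every atom, including the new sp² carbon, supplies a p orbital.
Cation: 3 × 2 + 0 = 6 π electrons → 4(1)+2, aromatic.
Anion: 3 × 2 + 2 = 8 π electrons → 4(2), antiaromatic.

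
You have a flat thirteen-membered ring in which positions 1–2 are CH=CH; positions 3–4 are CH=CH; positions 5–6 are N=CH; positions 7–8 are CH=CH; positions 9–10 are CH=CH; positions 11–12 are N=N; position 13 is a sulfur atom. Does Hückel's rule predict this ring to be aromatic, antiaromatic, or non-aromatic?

All ring atoms are sp² and supply a p orbital to the ring (the double-bond atoms are sp², each contributing one p electron; each =N– nitrogen is pyridine-type (lone pair in the sp² plane, one electron in the p orbital); the sulfur donates one lone pair from its p orbital); the conjugation is uninterrupted.
Tallying contributions gives 6 × 2 = 12 from the double-bond units + 2 from the S atom = 14.
With 14 π electrons (n = 3), the Hückel 4n+2 condition holds.

Aromatic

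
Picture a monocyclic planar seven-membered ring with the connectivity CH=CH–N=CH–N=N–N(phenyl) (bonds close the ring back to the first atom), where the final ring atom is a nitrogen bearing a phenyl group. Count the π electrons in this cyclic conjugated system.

The p orbitals form a continuous loop: the double-bond atoms are sp², each contributing one p electron; each sp² =N– keeps its lone pair in-plane and puts one electron into the π system; the pyrrole-type nitrogen donates its lone pair from the p orbital. The ring is fully conjugated.
Adding the contributions, 3 × 2 = 6 from the double-bond units + 2 from the N(phenyl) atom = 8.

8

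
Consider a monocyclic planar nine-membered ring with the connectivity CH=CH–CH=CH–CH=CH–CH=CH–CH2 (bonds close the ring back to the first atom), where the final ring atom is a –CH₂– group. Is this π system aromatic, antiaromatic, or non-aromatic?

The CH2 carbon is saturated: the tetrahedral CH₂ carbon is sp³ and has no p orbital in the ring π system. Conjugation is not continuous around the ring.
Broken conjugation rules out both aromaticity and antiaromaticity.

Non-aromatic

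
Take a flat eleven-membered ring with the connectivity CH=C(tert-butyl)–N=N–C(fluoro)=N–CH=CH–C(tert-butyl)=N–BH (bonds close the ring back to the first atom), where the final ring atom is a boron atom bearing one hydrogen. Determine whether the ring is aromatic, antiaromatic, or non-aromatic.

Every ring atom contributes a p orbital perpendicular to the ring (each doubly-bonded ring atom is sp² with one p-orbital electron; each =N– nitrogen is pyridine-type (lone pair in the sp² plane, one electron in the p orbital); the boron has an empty p orbital), so the π system is cyclic and fully conjugated.
Adding the contributions, 5 × 2 = 10 from the double-bond units + 0 from the BH atom = 10.
With 10 π electrons (n = 2), the Hückel 4n+2 condition holds.

Aromatic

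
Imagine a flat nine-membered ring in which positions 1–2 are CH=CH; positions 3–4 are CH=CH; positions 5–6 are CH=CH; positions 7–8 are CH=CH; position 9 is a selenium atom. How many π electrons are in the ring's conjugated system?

10

Every ring atom contributes a p orbital perpendicular to the ring (each doubly-bonded ring atom is sp² with one p-orbital electron; the selenium donates one lone pair from its p orbital), so the π system is cyclic and fully conjugated.
Tallying contributions gives 4 × 2 = 8 from the double-bond units + 2 from the Se atom = 10.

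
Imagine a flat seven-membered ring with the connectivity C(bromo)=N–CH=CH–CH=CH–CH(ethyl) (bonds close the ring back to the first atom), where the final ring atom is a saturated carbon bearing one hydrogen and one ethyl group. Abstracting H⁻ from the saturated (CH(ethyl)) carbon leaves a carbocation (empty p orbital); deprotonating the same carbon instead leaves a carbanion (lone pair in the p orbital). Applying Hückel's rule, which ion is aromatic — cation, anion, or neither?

Once that carbon is sp², every ring atom has a p orbital and both ions are fully conjugated.
Cation: 3 × 2 + 0 = 6 π electrons → 4(1)+2, aromatic.
Anion: 3 × 2 + 2 = 8 π electrons → 4(2), antiaromatic.

The cation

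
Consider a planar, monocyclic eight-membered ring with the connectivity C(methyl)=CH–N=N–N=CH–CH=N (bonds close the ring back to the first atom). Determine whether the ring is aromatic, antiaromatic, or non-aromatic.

All ring atoms are sp² and supply a p orbital to the ring (the double-bond atoms are sp², each contributing one p electron; each =N– nitrogen is pyridine-type (lone pair in the sp² plane, one electron in the p orbital)); the conjugation is uninterrupted.
Tallying contributions gives 4 × 2 = 8 from the 4 double-bond units.
8 is a 4n count (n = 2), so the planar conjugated ring is antiaromatic.

Antiaromatic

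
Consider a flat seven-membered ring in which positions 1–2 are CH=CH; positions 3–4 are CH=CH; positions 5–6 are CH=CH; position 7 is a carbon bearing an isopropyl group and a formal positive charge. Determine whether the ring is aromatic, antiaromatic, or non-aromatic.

Aromatic

Every ring atom contributes a p orbital perpendicular to the ring (each doubly-bonded ring atom is sp² with one p-orbital electron; the carbocation has an empty p orbital), so the π system is cyclic and fully conjugated.
π-electron count: 3 × 2 = 6 from the double-bond units + 0 from the C(isopropyl)(+) atom = 6.
Since 6 = 4·1 + 2, the ring meets the 4n+2 criterion.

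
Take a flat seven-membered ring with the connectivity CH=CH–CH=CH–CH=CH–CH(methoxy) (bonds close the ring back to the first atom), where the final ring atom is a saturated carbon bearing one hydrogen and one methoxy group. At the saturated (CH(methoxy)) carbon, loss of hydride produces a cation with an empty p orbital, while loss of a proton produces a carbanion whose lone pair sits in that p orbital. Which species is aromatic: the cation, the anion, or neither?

The cation

In both ions every ring atom is sp² and contributes a p orbital, so both rings are fully conjugated.
Cation: 3 × 2 + 0 = 6 π electrons → 4(1)+2, aromatic.
Anion: 3 × 2 + 2 = 8 π electrons → 4(2), antiaromatic.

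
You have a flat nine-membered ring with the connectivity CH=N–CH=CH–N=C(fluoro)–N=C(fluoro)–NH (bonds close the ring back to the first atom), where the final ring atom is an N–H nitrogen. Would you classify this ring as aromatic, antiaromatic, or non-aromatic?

Aromatic

Check conjugation: each doubly-bonded ring atom is sp² with one p-orbital electron; each sp² =N– keeps its lone pair in-plane and puts one electron into the π system; the pyrrole-type nitrogen donates its lone pair from the p orbital — every position has a p orbital, so the cyclic π system is continuous.
Tallying contributions gives 4 × 2 = 8 from the double-bond units + 2 from the NH atom = 10.
That gives a 4n+2 count (10, n = 2).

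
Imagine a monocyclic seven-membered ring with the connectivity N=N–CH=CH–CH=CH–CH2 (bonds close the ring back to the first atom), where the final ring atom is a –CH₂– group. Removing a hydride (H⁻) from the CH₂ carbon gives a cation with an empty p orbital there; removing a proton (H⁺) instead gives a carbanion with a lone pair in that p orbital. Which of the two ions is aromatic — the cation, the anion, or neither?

The cation

Both ions have a continuous loop of p orbitals — each ring atom is sp².
Cation: 3 × 2 + 0 = 6 π electrons → 4(1)+2, aromatic.
Anion: 3 × 2 + 2 = 8 π electrons → 4(2), antiaromatic.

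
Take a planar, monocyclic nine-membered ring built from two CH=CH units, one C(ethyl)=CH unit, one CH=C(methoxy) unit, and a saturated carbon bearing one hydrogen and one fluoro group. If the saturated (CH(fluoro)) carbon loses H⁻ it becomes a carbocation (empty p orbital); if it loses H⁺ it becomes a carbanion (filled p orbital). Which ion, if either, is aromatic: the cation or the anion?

In either ion the ring is fully conjugated: every atom, including the new sp² carbon, supplies a p orbital.
Cation: 4 × 2 + 0 = 8 π electrons → 4(2), antiaromatic.
Anion: 4 × 2 + 2 = 10 π electrons → 4(2)+2, aromatic.

The anion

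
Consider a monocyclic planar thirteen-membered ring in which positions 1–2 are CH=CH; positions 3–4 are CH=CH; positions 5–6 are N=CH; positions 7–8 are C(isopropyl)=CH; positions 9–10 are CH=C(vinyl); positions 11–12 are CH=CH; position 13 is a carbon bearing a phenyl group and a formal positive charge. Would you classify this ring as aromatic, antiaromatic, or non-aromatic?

Every ring atom contributes a p orbital perpendicular to the ring (the double-bond atoms are sp², each contributing one p electron; the doubly-bonded nitrogens are pyridine-type — their lone pairs lie in the ring plane, leaving one electron in the p orbital; the carbocation has an empty p orbital), so the π system is cyclic and fully conjugated.
Tallying contributions gives 6 × 2 = 12 from the double-bond units + 0 from the C(phenyl)(+) atom = 12.
12 = 4(3); a planar, fully conjugated 4n system is antiaromatic.

Antiaromatic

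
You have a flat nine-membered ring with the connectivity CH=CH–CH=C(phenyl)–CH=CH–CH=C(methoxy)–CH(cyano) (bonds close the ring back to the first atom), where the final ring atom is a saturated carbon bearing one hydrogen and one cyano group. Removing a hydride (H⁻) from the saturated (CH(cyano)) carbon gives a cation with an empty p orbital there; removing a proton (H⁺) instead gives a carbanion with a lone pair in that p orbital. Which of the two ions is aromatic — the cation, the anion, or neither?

The anion

In either ion the ring is fully conjugated: every atom, including the new sp² carbon, supplies a p orbital.
Cation: 4 × 2 + 0 = 8 π electrons → 4(2), antiaromatic.
Anion: 4 × 2 + 2 = 10 π electrons → 4(2)+2, aromatic.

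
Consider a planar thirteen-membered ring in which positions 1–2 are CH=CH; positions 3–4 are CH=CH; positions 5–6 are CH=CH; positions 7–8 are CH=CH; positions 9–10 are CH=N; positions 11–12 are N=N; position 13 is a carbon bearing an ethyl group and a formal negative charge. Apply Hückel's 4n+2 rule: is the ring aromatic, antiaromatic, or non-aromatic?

All ring atoms are sp² and supply a p orbital to the ring (each doubly-bonded ring atom is sp² with one p-orbital electron; each =N– nitrogen is pyridine-type (lone pair in the sp² plane, one electron in the p orbital); the carbanion's lone pair occupies the p orbital); the conjugation is uninterrupted.
Tallying contributions gives 6 × 2 = 12 from the double-bond units + 2 from the C(ethyl)(-) atom = 14.
With 14 π electrons (n = 3), the Hückel 4n+2 condition holds.

Aromatic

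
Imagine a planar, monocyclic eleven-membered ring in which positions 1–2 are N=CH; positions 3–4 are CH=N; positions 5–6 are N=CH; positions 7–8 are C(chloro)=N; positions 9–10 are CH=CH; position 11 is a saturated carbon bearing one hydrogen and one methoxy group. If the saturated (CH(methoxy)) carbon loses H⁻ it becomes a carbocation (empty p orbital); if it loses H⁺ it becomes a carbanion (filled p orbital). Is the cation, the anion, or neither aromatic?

The cation

Both ions have a continuous loop of p orbitals — each ring atom is sp².
Cation: 5 × 2 + 0 = 10 π electrons → 4(2)+2, aromatic.
Anion: 5 × 2 + 2 = 12 π electrons → 4(3), antiaromatic.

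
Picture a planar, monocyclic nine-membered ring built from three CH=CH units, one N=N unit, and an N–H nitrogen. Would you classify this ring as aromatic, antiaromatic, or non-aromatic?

Every ring atom contributes a p orbital perpendicular to the ring (the double-bond atoms are sp², each contributing one p electron; each sp² =N– keeps its lone pair in-plane and puts one electron into the π system; the pyrrole-type nitrogen donates its lone pair from the p orbital), so the π system is cyclic and fully conjugated.
Counting π electrons: 4 × 2 = 8 from the double-bond units + 2 from the NH atom = 10.
With 10 π electrons (n = 2), the Hückel 4n+2 condition holds.

Aromatic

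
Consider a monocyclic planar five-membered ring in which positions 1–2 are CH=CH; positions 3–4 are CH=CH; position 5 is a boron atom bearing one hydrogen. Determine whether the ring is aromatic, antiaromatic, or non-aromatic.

Antiaromatic

Check conjugation: the double-bond atoms are sp², each contributing one p electron; the boron has an empty p orbital — every position has a p orbital, so the cyclic π system is continuous.
π-electron count: 2 × 2 = 4 from the double-bond units + 0 from the BH atom = 4.
With 4 = 4·1 π electrons, Hückel's rule classifies the planar ring as antiaromatic.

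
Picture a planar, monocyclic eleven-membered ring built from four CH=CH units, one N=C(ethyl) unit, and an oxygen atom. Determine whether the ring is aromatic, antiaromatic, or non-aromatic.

All ring atoms are sp² and supply a p orbital to the ring (every atom in a ring double bond is sp² and brings one electron to the p orbital; each =N– nitrogen is pyridine-type (lone pair in the sp² plane, one electron in the p orbital); the oxygen donates one lone pair from its p orbital); the conjugation is uninterrupted.
Counting π electrons: 5 × 2 = 10 from the double-bond units + 2 from the O atom = 12.
12 = 4(3); a planar, fully conjugated 4n system is antiaromatic.

Antiaromatic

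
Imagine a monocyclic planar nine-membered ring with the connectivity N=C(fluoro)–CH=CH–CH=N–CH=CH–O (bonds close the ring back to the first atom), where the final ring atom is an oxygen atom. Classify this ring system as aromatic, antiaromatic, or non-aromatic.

Aromatic

The p orbitals form a continuous loop: the double-bond atoms are sp², each contributing one p electron; each =N– nitrogen is pyridine-type (lone pair in the sp² plane, one electron in the p orbital); the oxygen donates one lone pair from its p orbital. The ring is fully conjugated.
π-electron count: 4 × 2 = 8 from the double-bond units + 2 from the O atom = 10.
10 = 4(2) + 2, which satisfies Hückel's 4n+2 rule.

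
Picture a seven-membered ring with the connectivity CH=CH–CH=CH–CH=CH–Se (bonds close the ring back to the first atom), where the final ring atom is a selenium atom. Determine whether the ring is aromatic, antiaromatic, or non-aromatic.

Every ring atom contributes a p orbital perpendicular to the ring (the double-bond atoms are sp², each contributing one p electron; the selenium donates one lone pair from its p orbital), so the π system is cyclic and fully conjugated.
π-electron count: 3 × 2 = 6 from the double-bond units + 2 from the Se atom = 8.
A 4n π count (8, n = 2) in a planar conjugated ring means antiaromatic.

Antiaromatic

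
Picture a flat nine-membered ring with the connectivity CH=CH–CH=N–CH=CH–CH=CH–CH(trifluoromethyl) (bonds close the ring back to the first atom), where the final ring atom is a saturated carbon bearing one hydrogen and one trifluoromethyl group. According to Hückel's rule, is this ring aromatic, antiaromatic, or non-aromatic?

At the CH(trifluoromethyl) position, that saturated carbon is sp³ and has no p orbital in the ring π system; the ring's p-orbital overlap is broken there.
A ring that is not fully conjugated cannot be aromatic or antiaromatic regardless of its π-electron count.

Non-aromatic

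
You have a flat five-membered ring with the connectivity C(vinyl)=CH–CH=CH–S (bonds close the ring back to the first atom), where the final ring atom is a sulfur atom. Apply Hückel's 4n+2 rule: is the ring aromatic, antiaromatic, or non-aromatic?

Aromatic

Every ring atom contributes a p orbital perpendicular to the ring (each doubly-bonded ring atom is sp² with one p-orbital electron; the sulfur donates one lone pair from its p orbital), so the π system is cyclic and fully conjugated.
Adding the contributions, 2 × 2 = 4 from the double-bond units + 2 from the S atom = 6.
6 = 4(1) + 2, which satisfies Hückel's 4n+2 rule.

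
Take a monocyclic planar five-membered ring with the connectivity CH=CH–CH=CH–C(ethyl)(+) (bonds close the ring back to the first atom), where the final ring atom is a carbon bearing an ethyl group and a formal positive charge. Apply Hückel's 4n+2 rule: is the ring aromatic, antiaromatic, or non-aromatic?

Check conjugation: each doubly-bonded ring atom is sp² with one p-orbital electron; the carbocation has an empty p orbital — every position has a p orbital, so the cyclic π system is continuous.
Adding the contributions, 2 × 2 = 4 from the double-bond units + 0 from the C(ethyl)(+) atom = 4.
4 is a 4n count (n = 1), so the planar conjugated ring is antiaromatic.

Antiaromatic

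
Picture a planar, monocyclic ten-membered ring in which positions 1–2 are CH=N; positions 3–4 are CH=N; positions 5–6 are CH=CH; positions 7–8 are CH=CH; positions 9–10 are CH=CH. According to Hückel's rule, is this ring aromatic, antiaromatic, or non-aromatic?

Aromatic

All ring atoms are sp² and supply a p orbital to the ring (every atom in a ring double bond is sp² and brings one electron to the p orbital; each sp² =N– keeps its lone pair in-plane and puts one electron into the π system); the conjugation is uninterrupted.
Tallying contributions gives 5 × 2 = 10 from the 5 double-bond units.
That gives a 4n+2 count (10, n = 2).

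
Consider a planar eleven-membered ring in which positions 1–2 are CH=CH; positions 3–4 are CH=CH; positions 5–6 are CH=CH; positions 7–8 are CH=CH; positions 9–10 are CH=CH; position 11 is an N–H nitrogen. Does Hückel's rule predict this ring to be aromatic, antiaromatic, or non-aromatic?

The p orbitals form a continuous loop: each doubly-bonded ring atom is sp² with one p-orbital electron; the pyrrole-type nitrogen donates its lone pair from the p orbital. The ring is fully conjugated.
Tallying contributions gives 5 × 2 = 10 from the double-bond units + 2 from the NH atom = 12.
A 4n π count (12, n = 3) in a planar conjugated ring means antiaromatic.

Antiaromatic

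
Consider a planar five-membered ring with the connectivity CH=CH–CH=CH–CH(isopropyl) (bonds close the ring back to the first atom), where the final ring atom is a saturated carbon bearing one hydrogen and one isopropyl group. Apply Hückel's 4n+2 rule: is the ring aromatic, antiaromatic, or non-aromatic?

Non-aromatic

Because that saturated carbon is sp³ and has no p orbital in the ring π system at the CH(isopropyl) position, the π system cannot extend all the way around the ring.
Broken conjugation rules out both aromaticity and antiaromaticity.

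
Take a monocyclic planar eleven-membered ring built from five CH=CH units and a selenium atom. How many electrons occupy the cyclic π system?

12

Every ring atom contributes a p orbital perpendicular to the ring (the double-bond atoms are sp², each contributing one p electron; the selenium donates one lone pair from its p orbital), so the π system is cyclic and fully conjugated.
Adding the contributions, 5 × 2 = 10 from the double-bond units + 2 from the Se atom = 12.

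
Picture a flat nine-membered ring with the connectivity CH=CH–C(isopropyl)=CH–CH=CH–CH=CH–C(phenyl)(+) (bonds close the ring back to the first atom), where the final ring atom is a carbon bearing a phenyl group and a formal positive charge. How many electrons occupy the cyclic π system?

The p orbitals form a continuous loop: each doubly-bonded ring atom is sp² with one p-orbital electron; the carbocation has an empty p orbital. The ring is fully conjugated.
Adding the contributions, 4 × 2 = 8 from the double-bond units + 0 from the C(phenyl)(+) atom = 8.

8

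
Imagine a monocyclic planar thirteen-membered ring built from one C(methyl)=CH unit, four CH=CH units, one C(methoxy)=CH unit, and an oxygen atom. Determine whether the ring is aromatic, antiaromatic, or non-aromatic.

Check conjugation: each doubly-bonded ring atom is sp² with one p-orbital electron; the oxygen donates one lone pair from its p orbital — every position has a p orbital, so the cyclic π system is continuous.
Tallying contributions gives 6 × 2 = 12 from the double-bond units + 2 from the O atom = 14.
14 = 4(3) + 2, which satisfies Hückel's 4n+2 rule.

Aromatic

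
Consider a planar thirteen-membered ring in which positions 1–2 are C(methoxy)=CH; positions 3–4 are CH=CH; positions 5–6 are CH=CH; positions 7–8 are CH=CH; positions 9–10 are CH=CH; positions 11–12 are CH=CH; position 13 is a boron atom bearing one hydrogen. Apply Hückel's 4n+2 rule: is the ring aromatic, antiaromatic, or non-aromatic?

Antiaromatic

Every ring atom contributes a p orbital perpendicular to the ring (each doubly-bonded ring atom is sp² with one p-orbital electron; the boron has an empty p orbital), so the π system is cyclic and fully conjugated.
Adding the contributions, 6 × 2 = 12 from the double-bond units + 0 from the BH atom = 12.
12 = 4(3); a planar, fully conjugated 4n system is antiaromatic.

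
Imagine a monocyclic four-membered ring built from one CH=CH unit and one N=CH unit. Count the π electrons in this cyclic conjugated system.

Check conjugation: each doubly-bonded ring atom is sp² with one p-orbital electron; each =N– nitrogen is pyridine-type (lone pair in the sp² plane, one electron in the p orbital) — every position has a p orbital, so the cyclic π system is continuous.
Adding the contributions, 2 × 2 = 4 from the 2 double-bond units.

4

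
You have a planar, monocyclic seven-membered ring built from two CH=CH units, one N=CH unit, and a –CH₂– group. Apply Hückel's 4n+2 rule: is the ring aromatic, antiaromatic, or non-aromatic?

Non-aromatic

The CH2 position has four σ bonds — the tetrahedral CH₂ carbon is sp³ and has no p orbital in the ring π system — so the cyclic conjugation is interrupted.
Broken conjugation rules out both aromaticity and antiaromaticity.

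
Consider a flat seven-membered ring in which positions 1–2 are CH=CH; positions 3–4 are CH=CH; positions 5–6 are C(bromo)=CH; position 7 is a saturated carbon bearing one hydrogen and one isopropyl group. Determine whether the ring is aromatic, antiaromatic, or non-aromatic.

At the CH(isopropyl) position, that saturated carbon is sp³ and has no p orbital in the ring π system; the ring's p-orbital overlap is broken there.
Without a continuous loop of overlapping p orbitals the Hückel electron count never comes into play.

Non-aromatic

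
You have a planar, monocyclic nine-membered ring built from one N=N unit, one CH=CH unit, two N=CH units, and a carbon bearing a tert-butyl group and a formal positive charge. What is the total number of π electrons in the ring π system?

All ring atoms are sp² and supply a p orbital to the ring (every atom in a ring double bond is sp² and brings one electron to the p orbital; each =N– nitrogen is pyridine-type (lone pair in the sp² plane, one electron in the p orbital); the carbocation has an empty p orbital); the conjugation is uninterrupted.
Tallying contributions gives 4 × 2 = 8 from the double-bond units + 0 from the C(tert-butyl)(+) atom = 8.

8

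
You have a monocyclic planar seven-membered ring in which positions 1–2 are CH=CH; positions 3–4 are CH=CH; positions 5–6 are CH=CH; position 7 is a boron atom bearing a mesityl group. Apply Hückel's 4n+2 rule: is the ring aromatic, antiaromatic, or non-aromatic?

All ring atoms are sp² and supply a p orbital to the ring (the double-bond atoms are sp², each contributing one p electron; the boron has an empty p orbital); the conjugation is uninterrupted.
Counting π electrons: 3 × 2 = 6 from the double-bond units + 0 from the B(mesityl) atom = 6.
That gives a 4n+2 count (6, n = 1).

Aromatic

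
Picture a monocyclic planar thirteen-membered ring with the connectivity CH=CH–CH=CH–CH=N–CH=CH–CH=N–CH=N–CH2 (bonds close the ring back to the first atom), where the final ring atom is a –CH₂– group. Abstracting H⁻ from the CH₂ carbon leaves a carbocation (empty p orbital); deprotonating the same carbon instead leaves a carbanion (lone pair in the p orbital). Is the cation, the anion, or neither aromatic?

Both ions have a continuous loop of p orbitals — each ring atom is sp².
Cation: 6 × 2 + 0 = 12 π electrons → 4(3), antiaromatic.
Anion: 6 × 2 + 2 = 14 π electrons → 4(3)+2, aromatic.

The anion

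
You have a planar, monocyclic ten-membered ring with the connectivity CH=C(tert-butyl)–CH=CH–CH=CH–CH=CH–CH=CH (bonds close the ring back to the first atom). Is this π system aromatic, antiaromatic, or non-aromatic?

Aromatic

All ring atoms are sp² and supply a p orbital to the ring (every atom in a ring double bond is sp² and brings one electron to the p orbital); the conjugation is uninterrupted.
Tallying contributions gives 5 × 2 = 10 from the 5 double-bond units.
With 10 π electrons (n = 2), the Hückel 4n+2 condition holds.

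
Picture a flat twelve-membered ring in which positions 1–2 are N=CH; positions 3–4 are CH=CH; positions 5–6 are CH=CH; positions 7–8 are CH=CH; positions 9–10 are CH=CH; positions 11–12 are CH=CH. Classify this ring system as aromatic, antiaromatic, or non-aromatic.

The p orbitals form a continuous loop: every atom in a ring double bond is sp² and brings one electron to the p orbital; each =N– nitrogen is pyridine-type (lone pair in the sp² plane, one electron in the p orbital). The ring is fully conjugated.
Adding the contributions, 6 × 2 = 12 from the 6 double-bond units.
A 4n π count (12, n = 3) in a planar conjugated ring means antiaromatic.

Antiaromatic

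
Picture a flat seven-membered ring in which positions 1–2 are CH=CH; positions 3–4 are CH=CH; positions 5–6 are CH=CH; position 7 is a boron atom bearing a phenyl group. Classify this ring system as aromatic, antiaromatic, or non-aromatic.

Aromatic

All ring atoms are sp² and supply a p orbital to the ring (each doubly-bonded ring atom is sp² with one p-orbital electron; the boron has an empty p orbital); the conjugation is uninterrupted.
Adding the contributions, 3 × 2 = 6 from the double-bond units + 0 from the B(phenyl) atom = 6.
With 6 π electrons (n = 1), the Hückel 4n+2 condition holds.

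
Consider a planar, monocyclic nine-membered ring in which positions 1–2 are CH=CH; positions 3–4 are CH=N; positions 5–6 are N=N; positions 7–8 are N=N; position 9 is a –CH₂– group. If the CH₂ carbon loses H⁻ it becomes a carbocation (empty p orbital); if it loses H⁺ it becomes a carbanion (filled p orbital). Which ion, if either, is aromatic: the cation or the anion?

In either ion the ring is fully conjugated: every atom, including the new sp² carbon, supplies a p orbital.
Cation: 4 × 2 + 0 = 8 π electrons → 4(2), antiaromatic.
Anion: 4 × 2 + 2 = 10 π electrons → 4(2)+2, aromatic.

The anion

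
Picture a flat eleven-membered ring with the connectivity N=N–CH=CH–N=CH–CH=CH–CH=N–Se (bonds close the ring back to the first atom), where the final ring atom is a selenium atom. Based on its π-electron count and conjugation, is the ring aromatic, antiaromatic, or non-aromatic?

The p orbitals form a continuous loop: each doubly-bonded ring atom is sp² with one p-orbital electron; each sp² =N– keeps its lone pair in-plane and puts one electron into the π system; the selenium donates one lone pair from its p orbital. The ring is fully conjugated.
Counting π electrons: 5 × 2 = 10 from the double-bond units + 2 from the Se atom = 12.
A 4n π count (12, n = 3) in a planar conjugated ring means antiaromatic.

Antiaromatic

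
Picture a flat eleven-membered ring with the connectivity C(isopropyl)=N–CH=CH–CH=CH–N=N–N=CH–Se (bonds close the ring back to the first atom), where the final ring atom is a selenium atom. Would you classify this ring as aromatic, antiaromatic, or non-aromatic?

Check conjugation: each doubly-bonded ring atom is sp² with one p-orbital electron; each sp² =N– keeps its lone pair in-plane and puts one electron into the π system; the selenium donates one lone pair from its p orbital — every position has a p orbital, so the cyclic π system is continuous.
Tallying contributions gives 5 × 2 = 10 from the double-bond units + 2 from the Se atom = 12.
A 4n π count (12, n = 3) in a planar conjugated ring means antiaromatic.

Antiaromatic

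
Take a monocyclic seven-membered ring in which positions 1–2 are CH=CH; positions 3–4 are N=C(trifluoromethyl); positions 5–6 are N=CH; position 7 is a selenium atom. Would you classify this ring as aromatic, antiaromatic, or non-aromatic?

Every ring atom contributes a p orbital perpendicular to the ring (each doubly-bonded ring atom is sp² with one p-orbital electron; each =N– nitrogen is pyridine-type (lone pair in the sp² plane, one electron in the p orbital); the selenium donates one lone pair from its p orbital), so the π system is cyclic and fully conjugated.
Tallying contributions gives 3 × 2 = 6 from the double-bond units + 2 from the Se atom = 8.
8 is a 4n count (n = 2), so the planar conjugated ring is antiaromatic.

Antiaromatic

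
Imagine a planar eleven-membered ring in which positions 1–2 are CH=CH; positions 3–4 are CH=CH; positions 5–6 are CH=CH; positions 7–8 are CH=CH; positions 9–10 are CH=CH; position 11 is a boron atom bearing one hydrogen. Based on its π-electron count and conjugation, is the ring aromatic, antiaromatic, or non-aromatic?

The p orbitals form a continuous loop: each doubly-bonded ring atom is sp² with one p-orbital electron; the boron has an empty p orbital. The ring is fully conjugated.
π-electron count: 5 × 2 = 10 from the double-bond units + 0 from the BH atom = 10.
With 10 π electrons (n = 2), the Hückel 4n+2 condition holds.

Aromatic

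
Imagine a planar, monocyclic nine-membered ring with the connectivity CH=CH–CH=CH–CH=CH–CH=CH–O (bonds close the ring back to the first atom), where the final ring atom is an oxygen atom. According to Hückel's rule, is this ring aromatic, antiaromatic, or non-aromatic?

Every ring atom contributes a p orbital perpendicular to the ring (the double-bond atoms are sp², each contributing one p electron; the oxygen donates one lone pair from its p orbital), so the π system is cyclic and fully conjugated.
Counting π electrons: 4 × 2 = 8 from the double-bond units + 2 from the O atom = 10.
That gives a 4n+2 count (10, n = 2).

Aromatic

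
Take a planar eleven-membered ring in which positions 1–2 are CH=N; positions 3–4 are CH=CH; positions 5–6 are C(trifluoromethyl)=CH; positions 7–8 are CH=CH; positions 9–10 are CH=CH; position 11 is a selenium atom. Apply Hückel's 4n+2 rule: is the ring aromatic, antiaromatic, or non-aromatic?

The p orbitals form a continuous loop: the double-bond atoms are sp², each contributing one p electron; each sp² =N– keeps its lone pair in-plane and puts one electron into the π system; the selenium donates one lone pair from its p orbital. The ring is fully conjugated.
Adding the contributions, 5 × 2 = 10 from the double-bond units + 2 from the Se atom = 12.
With 12 = 4·3 π electrons, Hückel's rule classifies the planar ring as antiaromatic.

Antiaromatic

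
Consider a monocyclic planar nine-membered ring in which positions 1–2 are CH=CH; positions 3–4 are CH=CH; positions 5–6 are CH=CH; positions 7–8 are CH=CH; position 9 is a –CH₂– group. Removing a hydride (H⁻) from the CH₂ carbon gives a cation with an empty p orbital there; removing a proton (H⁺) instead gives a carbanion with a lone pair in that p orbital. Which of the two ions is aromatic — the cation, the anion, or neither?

The anion

Once that carbon is sp², every ring atom has a p orbital and both ions are fully conjugated.
Cation: 4 × 2 + 0 = 8 π electrons → 4(2), antiaromatic.
Anion: 4 × 2 + 2 = 10 π electrons → 4(2)+2, aromatic.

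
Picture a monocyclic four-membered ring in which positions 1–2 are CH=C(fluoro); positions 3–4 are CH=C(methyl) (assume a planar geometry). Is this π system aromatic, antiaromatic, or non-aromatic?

The p orbitals form a continuous loop: every atom in a ring double bond is sp² and brings one electron to the p orbital. The ring is fully conjugated.
Adding the contributions, 2 × 2 = 4 from the 2 double-bond units.
A 4n π count (4, n = 1) in a planar conjugated ring means antiaromatic.

Antiaromatic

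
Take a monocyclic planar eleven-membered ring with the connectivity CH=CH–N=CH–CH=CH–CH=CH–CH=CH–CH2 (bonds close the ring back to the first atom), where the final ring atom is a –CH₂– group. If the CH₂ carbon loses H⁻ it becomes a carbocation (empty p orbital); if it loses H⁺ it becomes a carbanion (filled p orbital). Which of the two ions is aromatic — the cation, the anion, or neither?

The cation

Both ions have a continuous loop of p orbitals — each ring atom is sp².
Cation: 5 × 2 + 0 = 10 π electrons → 4(2)+2, aromatic.
Anion: 5 × 2 + 2 = 12 π electrons → 4(3), antiaromatic.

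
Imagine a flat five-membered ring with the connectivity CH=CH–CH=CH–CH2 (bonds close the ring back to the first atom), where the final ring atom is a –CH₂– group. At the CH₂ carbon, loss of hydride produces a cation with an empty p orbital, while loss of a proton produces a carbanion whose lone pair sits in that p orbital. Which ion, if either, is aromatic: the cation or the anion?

In either ion the ring is fully conjugated: every atom, including the new sp² carbon, supplies a p orbital.
Cation: 2 × 2 + 0 = 4 π electrons → 4(1), antiaromatic.
Anion: 2 × 2 + 2 = 6 π electrons → 4(1)+2, aromatic.

The anion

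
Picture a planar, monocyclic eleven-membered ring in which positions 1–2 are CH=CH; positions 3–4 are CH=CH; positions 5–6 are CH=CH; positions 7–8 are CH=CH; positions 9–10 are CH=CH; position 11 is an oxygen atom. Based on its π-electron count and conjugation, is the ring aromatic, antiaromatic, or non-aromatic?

The p orbitals form a continuous loop: each doubly-bonded ring atom is sp² with one p-orbital electron; the oxygen donates one lone pair from its p orbital. The ring is fully conjugated.
Tallying contributions gives 5 × 2 = 10 from the double-bond units + 2 from the O atom = 12.
With 12 = 4·3 π electrons, Hückel's rule classifies the planar ring as antiaromatic.

Antiaromatic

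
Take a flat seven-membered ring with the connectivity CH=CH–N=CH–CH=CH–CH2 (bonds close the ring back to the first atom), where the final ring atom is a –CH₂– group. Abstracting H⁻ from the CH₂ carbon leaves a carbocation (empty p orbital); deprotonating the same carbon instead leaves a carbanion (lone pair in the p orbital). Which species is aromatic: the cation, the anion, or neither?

Once that carbon is sp², every ring atom has a p orbital and both ions are fully conjugated.
Cation: 3 × 2 + 0 = 6 π electrons → 4(1)+2, aromatic.
Anion: 3 × 2 + 2 = 8 π electrons → 4(2), antiaromatic.

The cation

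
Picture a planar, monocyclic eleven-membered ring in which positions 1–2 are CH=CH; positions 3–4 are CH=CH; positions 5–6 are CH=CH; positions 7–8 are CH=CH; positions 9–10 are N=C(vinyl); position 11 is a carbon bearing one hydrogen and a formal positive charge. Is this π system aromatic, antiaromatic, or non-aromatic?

Aromatic

The p orbitals form a continuous loop: each doubly-bonded ring atom is sp² with one p-orbital electron; the doubly-bonded nitrogens are pyridine-type — their lone pairs lie in the ring plane, leaving one electron in the p orbital; the carbocation has an empty p orbital. The ring is fully conjugated.
Tallying contributions gives 5 × 2 = 10 from the double-bond units + 0 from the CH(+) atom = 10.
That gives a 4n+2 count (10, n = 2).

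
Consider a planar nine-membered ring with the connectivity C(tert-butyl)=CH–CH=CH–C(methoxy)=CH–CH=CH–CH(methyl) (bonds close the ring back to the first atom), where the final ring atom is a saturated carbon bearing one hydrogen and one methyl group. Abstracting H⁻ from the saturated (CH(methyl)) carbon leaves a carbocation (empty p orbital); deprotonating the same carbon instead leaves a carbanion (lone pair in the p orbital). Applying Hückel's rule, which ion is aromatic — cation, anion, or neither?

Both ions have a continuous loop of p orbitals — each ring atom is sp².
Cation: 4 × 2 + 0 = 8 π electrons → 4(2), antiaromatic.
Anion: 4 × 2 + 2 = 10 π electrons → 4(2)+2, aromatic.

The anion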